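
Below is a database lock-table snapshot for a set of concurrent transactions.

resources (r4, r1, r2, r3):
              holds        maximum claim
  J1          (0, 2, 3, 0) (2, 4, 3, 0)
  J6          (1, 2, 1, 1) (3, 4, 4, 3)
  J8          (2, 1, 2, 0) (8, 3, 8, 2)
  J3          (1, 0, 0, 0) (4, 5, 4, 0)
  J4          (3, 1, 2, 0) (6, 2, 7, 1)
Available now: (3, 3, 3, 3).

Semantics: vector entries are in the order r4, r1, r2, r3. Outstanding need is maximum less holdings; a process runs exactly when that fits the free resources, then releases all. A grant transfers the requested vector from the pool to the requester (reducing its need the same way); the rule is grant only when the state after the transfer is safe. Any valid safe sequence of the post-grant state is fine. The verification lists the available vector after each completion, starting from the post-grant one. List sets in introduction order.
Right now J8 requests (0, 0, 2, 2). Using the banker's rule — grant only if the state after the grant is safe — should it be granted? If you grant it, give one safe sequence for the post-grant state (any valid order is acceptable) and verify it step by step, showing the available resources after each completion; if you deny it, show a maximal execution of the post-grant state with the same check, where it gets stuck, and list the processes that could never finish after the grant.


DENY. Granting would leave the state unsafe.
Key observation: after J1, J3 the pool peaks at (4, 5, 4, 1), and each blocked process is short somewhere: J6 on r3; J8 on r4; J4 on r2.
Pretend the grant happened; the run J1, J3 goes as far as possible. Step-by-step check:
  pool = (3, 3, 1, 1)
  run J1 (needs (2, 2, 0, 0), free (3, 3, 1, 1)); after release of (0, 2, 3, 0) the pool is (3, 5, 4, 1)
  run J3 (needs (3, 5, 4, 0), free (3, 5, 4, 1)); after release of (1, 0, 0, 0) the pool is (4, 5, 4, 1)
  J6 cannot run: need (2, 2, 3, 2) vs free (4, 5, 4, 1) (insufficient r3)
  J8 cannot run: need (6, 2, 4, 0) vs free (4, 5, 4, 1) (insufficient r4)
  J4 cannot run: need (3, 1, 5, 1) vs free (4, 5, 4, 1) (insufficient r2)
Processes that could never finish after the grant: J6, J8 and J4.


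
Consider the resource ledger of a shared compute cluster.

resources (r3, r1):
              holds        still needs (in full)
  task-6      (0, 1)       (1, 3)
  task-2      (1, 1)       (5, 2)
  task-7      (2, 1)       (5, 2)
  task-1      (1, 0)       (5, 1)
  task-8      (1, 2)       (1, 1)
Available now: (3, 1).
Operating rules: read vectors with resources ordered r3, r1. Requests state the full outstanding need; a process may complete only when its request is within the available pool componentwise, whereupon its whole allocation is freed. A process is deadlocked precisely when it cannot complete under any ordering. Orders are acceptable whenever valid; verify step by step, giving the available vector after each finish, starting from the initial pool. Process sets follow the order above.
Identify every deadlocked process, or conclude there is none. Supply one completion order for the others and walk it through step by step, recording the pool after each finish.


Deadlocked: task-2, task-7 and task-1.
Key observation: after task-8, task-6 complete, (4, 4) is the best the pool ever gets, yet each leftover process wants more r3.
A valid finishing order for the others: task-8, task-6. Verifying each step:
  pool = (3, 1)
  task-8 needs (1, 1) <= (3, 1) -> finishes; pool += (1, 2) = (4, 3)
  task-6 needs (1, 3) <= (4, 3) -> finishes; pool += (0, 1) = (4, 4)
None of the blocked processes ever fits:
  task-2 still needs (5, 2) but only (4, 4) is free — short on r3
  task-7 still needs (5, 2) but only (4, 4) is free — short on r3
  task-1 still needs (5, 1) but only (4, 4) is free — short on r3


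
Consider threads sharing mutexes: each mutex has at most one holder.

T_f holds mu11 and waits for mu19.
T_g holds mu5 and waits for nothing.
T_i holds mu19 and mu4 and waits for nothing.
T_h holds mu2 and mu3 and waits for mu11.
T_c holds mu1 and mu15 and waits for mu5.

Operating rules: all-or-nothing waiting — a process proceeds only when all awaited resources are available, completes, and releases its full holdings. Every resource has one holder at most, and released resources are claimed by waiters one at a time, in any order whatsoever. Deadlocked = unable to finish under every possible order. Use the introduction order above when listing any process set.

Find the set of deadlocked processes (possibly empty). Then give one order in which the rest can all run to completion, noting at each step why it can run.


No process is deadlocked.
Key observation: although several processes wait, no cycle exists — each chain bottoms out at a free runner.
One completion order for the rest: T_g, T_c, T_i, T_f, T_h.
Check, step by step:
  T_g: no waits; runs immediately, freeing mu5
  T_c waits on mu5 — all released -> runs and releases mu1 and mu15
  T_i: no waits; runs immediately, freeing mu19 and mu4
  T_f waits on mu19 — all released -> runs and releases mu11
  T_h waits on mu11 — all released -> runs and releases mu2 and mu3


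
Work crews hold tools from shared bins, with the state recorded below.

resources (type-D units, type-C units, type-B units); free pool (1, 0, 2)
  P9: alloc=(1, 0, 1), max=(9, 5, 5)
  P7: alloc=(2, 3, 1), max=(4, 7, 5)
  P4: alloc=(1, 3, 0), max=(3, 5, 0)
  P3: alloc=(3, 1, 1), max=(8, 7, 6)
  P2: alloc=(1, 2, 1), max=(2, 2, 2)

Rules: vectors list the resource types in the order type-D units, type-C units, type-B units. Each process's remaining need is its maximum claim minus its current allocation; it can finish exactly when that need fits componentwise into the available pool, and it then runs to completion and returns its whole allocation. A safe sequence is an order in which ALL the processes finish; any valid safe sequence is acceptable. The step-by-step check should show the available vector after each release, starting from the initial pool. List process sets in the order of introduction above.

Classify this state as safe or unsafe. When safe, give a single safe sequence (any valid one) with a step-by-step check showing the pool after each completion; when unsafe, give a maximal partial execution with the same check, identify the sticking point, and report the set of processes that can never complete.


UNSAFE — no complete ordering exists.
Key observation: P2, P4 can finish, but then (3, 5, 3) is all there is, and the blocked group's type-B units demands exceed it.
Going as far as possible: P2, P4; after that, nothing fits. Check, step by step:
  pool = (1, 0, 2)
  P2 needs (1, 0, 1) <= (1, 0, 2) -> finishes; pool += (1, 2, 1) = (2, 2, 3)
  P4 needs (2, 2, 0) <= (2, 2, 3) -> finishes; pool += (1, 3, 0) = (3, 5, 3)
  P9 still needs (8, 5, 4) but only (3, 5, 3) is free — short on type-D units and type-B units
  P7 still needs (2, 4, 4) but only (3, 5, 3) is free — short on type-B units
  P3 still needs (5, 6, 5) but only (3, 5, 3) is free — short on type-D units, type-C units and type-B units
Never able to finish: P9, P7 and P3.


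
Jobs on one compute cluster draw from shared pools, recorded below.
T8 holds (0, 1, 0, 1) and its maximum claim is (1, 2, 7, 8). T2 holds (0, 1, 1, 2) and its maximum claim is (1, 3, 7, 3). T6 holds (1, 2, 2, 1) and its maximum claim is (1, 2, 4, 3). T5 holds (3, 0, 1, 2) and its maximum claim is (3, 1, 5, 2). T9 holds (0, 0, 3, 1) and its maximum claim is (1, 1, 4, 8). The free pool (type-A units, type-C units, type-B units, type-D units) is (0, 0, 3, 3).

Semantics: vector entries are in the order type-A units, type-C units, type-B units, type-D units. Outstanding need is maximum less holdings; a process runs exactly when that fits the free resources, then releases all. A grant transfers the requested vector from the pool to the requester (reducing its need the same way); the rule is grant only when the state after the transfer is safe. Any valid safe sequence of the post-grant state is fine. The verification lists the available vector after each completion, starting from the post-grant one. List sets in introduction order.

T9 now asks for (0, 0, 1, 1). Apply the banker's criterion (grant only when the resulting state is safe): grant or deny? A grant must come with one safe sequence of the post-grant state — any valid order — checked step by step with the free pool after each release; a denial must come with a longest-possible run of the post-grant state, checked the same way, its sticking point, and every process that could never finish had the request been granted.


DENY — the pretend-granted state is unsafe.
Key observation: after T6, T5 the pool peaks at (4, 2, 5, 5), and each blocked process is short somewhere: T8 on type-B units, type-D units; T2 on type-B units; T9 on type-D units.
On the post-grant state, T6, T5 is a maximal run — nothing extends it. Walking it through:
  pool = (0, 0, 2, 2)
  run T6 (needs (0, 0, 2, 2), free (0, 0, 2, 2)); after release of (1, 2, 2, 1) the pool is (1, 2, 4, 3)
  run T5 (needs (0, 1, 4, 0), free (1, 2, 4, 3)); after release of (3, 0, 1, 2) the pool is (4, 2, 5, 5)
  T8 still needs (1, 1, 7, 7) but only (4, 2, 5, 5) is free — short on type-B units and type-D units
  T2 still needs (1, 2, 6, 1) but only (4, 2, 5, 5) is free — short on type-B units
  T9 still needs (1, 1, 0, 6) but only (4, 2, 5, 5) is free — short on type-D units
Processes that could never finish after the grant: T8, T2 and T9.


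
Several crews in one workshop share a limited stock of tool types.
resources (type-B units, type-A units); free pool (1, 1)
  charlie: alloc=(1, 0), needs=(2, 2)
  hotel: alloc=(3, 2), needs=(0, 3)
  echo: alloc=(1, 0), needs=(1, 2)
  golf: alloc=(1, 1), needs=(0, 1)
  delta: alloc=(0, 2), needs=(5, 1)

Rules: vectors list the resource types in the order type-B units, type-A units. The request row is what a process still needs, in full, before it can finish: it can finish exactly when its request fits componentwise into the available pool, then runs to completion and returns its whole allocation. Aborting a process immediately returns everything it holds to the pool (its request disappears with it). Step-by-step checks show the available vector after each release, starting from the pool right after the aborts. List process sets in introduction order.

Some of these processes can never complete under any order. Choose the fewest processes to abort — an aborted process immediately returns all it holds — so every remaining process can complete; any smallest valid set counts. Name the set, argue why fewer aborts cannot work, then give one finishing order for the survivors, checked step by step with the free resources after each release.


Abort hotel.
Key observation: the deadlocked delta becomes finishable only because hotel released (3, 2); it completes at step 3 below.
Why nothing smaller works: aborting no one leaves the state deadlocked as given.
The survivors complete as charlie, golf, delta, echo. Verifying each step (starting from the post-abort pool):
  pool = (4, 3)
  charlie: need (2, 2) fits (4, 3); releases (1, 0), pool now (5, 3)
  golf: need (0, 1) fits (5, 3); releases (1, 1), pool now (6, 4)
  delta: need (5, 1) fits (6, 4); releases (0, 2), pool now (6, 6)
  echo: need (1, 2) fits (6, 6); releases (1, 0), pool now (7, 6)


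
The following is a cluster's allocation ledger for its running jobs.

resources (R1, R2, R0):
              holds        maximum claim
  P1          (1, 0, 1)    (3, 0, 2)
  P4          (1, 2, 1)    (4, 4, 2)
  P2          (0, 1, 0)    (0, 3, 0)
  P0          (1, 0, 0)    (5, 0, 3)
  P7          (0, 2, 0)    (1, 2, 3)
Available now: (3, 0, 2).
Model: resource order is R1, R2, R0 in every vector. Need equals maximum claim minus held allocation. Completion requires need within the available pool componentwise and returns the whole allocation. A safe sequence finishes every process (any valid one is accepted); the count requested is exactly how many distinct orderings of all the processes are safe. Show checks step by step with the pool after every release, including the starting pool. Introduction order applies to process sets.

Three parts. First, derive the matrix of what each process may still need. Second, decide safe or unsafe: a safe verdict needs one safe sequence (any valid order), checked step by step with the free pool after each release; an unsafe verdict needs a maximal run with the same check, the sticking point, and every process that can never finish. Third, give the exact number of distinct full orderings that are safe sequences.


(1) Outstanding need per process (order R1, R2, R0):
  P1: (2, 0, 1)
  P4: (3, 2, 1)
  P2: (0, 2, 0)
  P0: (4, 0, 3)
  P7: (1, 0, 3)
(2) SAFE — a valid safe sequence is P1, P0, P7, P2, P4.
Key observation: P0 marks the first exact bind of the order: its need (4, 0, 3) fits the free (4, 0, 3) with zero slack on a requested resource.
Verifying each step:
  pool = (3, 0, 2)
  P1 needs (2, 0, 1) <= (3, 0, 2) -> finishes; pool += (1, 0, 1) = (4, 0, 3)
  P0 needs (4, 0, 3) <= (4, 0, 3) -> finishes; pool += (1, 0, 0) = (5, 0, 3)
  P7 needs (1, 0, 3) <= (5, 0, 3) -> finishes; pool += (0, 2, 0) = (5, 2, 3)
  P2 needs (0, 2, 0) <= (5, 2, 3) -> finishes; pool += (0, 1, 0) = (5, 3, 3)
  P4 needs (3, 2, 1) <= (5, 3, 3) -> finishes; pool += (1, 2, 1) = (6, 5, 4)
(3) Precisely 8 of the possible complete orderings are safe sequences.


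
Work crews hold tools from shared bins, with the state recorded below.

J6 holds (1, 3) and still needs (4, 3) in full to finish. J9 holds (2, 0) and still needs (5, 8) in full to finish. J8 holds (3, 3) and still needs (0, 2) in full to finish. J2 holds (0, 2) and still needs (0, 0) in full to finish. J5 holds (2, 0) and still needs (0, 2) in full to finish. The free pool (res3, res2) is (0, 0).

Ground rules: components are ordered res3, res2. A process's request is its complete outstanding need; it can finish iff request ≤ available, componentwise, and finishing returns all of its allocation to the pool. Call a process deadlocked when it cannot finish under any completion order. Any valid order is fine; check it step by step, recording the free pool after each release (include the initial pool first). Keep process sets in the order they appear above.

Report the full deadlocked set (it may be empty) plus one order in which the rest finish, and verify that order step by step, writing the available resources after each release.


The deadlocked set is empty.
Key observation: beginning at J2, releases accumulate fast enough that every process eventually fits.
A valid finishing order for the others: J2, J8, J5, J6, J9. Step-by-step check:
  pool = (0, 0)
  J2: need (0, 0) fits (0, 0); releases (0, 2), pool now (0, 2)
  J8: need (0, 2) fits (0, 2); releases (3, 3), pool now (3, 5)
  J5: need (0, 2) fits (3, 5); releases (2, 0), pool now (5, 5)
  J6: need (4, 3) fits (5, 5); releases (1, 3), pool now (6, 8)
  J9: need (5, 8) fits (6, 8); releases (2, 0), pool now (8, 8)


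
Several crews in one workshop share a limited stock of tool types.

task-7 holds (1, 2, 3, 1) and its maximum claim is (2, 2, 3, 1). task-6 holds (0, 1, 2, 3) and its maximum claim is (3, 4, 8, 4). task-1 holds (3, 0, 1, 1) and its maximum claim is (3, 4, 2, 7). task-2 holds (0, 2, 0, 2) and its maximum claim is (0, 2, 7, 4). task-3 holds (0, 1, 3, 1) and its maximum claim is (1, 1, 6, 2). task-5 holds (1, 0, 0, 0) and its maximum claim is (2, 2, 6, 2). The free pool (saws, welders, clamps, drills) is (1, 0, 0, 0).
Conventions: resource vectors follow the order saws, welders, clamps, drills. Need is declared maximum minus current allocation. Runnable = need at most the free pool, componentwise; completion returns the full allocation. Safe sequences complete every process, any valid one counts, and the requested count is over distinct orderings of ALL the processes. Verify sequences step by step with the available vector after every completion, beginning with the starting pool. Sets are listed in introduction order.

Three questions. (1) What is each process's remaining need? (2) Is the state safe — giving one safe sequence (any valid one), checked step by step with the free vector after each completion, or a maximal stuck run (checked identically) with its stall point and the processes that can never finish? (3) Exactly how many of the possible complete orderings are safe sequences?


(1) Need matrix, components ordered saws, welders, clamps, drills:
  task-7: (1, 0, 0, 0)
  task-6: (3, 3, 6, 1)
  task-1: (0, 4, 1, 6)
  task-2: (0, 0, 7, 2)
  task-3: (1, 0, 3, 1)
  task-5: (1, 2, 6, 2)
(2) SAFE, for example via the order task-7, task-3, task-5, task-6, task-2, task-1.
Key observation: at task-7 the run first touches a limit — (1, 0, 0, 0) against (1, 0, 0, 0), exact on a resource it actually requests.
Walking it through:
  pool = (1, 0, 0, 0)
  run task-7 (needs (1, 0, 0, 0), free (1, 0, 0, 0)); after release of (1, 2, 3, 1) the pool is (2, 2, 3, 1)
  run task-3 (needs (1, 0, 3, 1), free (2, 2, 3, 1)); after release of (0, 1, 3, 1) the pool is (2, 3, 6, 2)
  run task-5 (needs (1, 2, 6, 2), free (2, 3, 6, 2)); after release of (1, 0, 0, 0) the pool is (3, 3, 6, 2)
  run task-6 (needs (3, 3, 6, 1), free (3, 3, 6, 2)); after release of (0, 1, 2, 3) the pool is (3, 4, 8, 5)
  run task-2 (needs (0, 0, 7, 2), free (3, 4, 8, 5)); after release of (0, 2, 0, 2) the pool is (3, 6, 8, 7)
  run task-1 (needs (0, 4, 1, 6), free (3, 6, 8, 7)); after release of (3, 0, 1, 1) the pool is (6, 6, 9, 8)
(3) Exactly 1 of the possible complete orderings is a safe sequence.


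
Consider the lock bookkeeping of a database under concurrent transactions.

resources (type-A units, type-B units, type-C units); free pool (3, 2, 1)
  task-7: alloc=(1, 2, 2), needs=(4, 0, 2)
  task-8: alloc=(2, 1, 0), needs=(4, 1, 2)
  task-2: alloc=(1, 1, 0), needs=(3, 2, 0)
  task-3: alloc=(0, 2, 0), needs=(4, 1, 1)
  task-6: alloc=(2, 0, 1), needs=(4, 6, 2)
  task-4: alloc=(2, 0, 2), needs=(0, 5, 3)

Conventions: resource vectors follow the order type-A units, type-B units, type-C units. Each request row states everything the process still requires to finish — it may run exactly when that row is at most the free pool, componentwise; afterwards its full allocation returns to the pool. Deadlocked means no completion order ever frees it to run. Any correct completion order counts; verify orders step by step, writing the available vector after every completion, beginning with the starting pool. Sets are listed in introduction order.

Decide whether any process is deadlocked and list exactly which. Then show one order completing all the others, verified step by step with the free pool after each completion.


Deadlocked: task-7, task-8, task-6 and task-4.
Key observation: once task-2, task-3 finish, the pool peaks at (4, 5, 1) — and every remaining process still needs more type-C units than that.
The rest can finish in the order task-2, task-3. Verifying each step:
  pool = (3, 2, 1)
  task-2 needs (3, 2, 0) <= (3, 2, 1) -> finishes; pool += (1, 1, 0) = (4, 3, 1)
  task-3 needs (4, 1, 1) <= (4, 3, 1) -> finishes; pool += (0, 2, 0) = (4, 5, 1)
The stuck group stays short no matter what:
  task-7 cannot run: need (4, 0, 2) vs free (4, 5, 1) (insufficient type-C units)
  task-8 cannot run: need (4, 1, 2) vs free (4, 5, 1) (insufficient type-C units)
  task-6 cannot run: need (4, 6, 2) vs free (4, 5, 1) (insufficient type-B units and type-C units)
  task-4 cannot run: need (0, 5, 3) vs free (4, 5, 1) (insufficient type-C units)


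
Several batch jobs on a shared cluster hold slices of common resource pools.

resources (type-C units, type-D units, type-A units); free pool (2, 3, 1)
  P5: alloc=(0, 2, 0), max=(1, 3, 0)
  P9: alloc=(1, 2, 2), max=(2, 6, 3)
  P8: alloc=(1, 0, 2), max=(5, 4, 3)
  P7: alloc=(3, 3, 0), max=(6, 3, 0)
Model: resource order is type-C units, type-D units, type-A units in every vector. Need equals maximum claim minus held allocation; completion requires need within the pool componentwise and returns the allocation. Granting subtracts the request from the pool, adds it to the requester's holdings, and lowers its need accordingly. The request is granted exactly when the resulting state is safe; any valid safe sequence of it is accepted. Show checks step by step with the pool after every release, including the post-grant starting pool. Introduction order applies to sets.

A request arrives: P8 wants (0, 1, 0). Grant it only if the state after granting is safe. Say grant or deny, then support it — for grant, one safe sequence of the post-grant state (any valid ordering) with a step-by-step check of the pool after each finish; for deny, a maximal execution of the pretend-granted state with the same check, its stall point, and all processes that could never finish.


GRANT. The post-grant state is safe; one safe sequence: P5, P9, P7, P8.
Key observation: after the grant the pool drops to (2, 2, 1), which still lets P5 finish first and unwind the rest.
Verifying the post-grant state step by step:
  pool = (2, 2, 1)
  run P5 (needs (1, 1, 0), free (2, 2, 1)); after release of (0, 2, 0) the pool is (2, 4, 1)
  run P9 (needs (1, 4, 1), free (2, 4, 1)); after release of (1, 2, 2) the pool is (3, 6, 3)
  run P7 (needs (3, 0, 0), free (3, 6, 3)); after release of (3, 3, 0) the pool is (6, 9, 3)
  run P8 (needs (4, 3, 1), free (6, 9, 3)); after release of (1, 1, 2) the pool is (7, 10, 5)


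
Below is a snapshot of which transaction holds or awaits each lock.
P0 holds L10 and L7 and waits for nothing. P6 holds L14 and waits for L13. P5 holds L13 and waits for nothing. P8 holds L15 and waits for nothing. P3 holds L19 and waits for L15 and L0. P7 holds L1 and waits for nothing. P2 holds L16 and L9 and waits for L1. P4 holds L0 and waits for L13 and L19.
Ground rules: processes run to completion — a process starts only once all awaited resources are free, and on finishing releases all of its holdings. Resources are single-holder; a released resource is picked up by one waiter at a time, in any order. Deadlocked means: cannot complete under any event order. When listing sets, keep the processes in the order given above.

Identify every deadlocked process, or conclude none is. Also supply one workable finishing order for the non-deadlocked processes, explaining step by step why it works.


Deadlocked: P3 and P4.
Key observation: the wait chain closes on itself along P3 -> P4 -> P3; no other process is dragged down with it.
The rest can finish in the order P8, P5, P6, P7, P2, P0.
Step-by-step check:
  P8 waits on nothing -> runs at once and releases L15
  P5 waits on nothing -> runs at once and releases L13
  P6 waits on L13 — all released -> runs and releases L14
  P7 waits on nothing -> runs at once and releases L1
  P2 waits on L1 — all released -> runs and releases L16 and L9
  P0 waits on nothing -> runs at once and releases L10 and L7


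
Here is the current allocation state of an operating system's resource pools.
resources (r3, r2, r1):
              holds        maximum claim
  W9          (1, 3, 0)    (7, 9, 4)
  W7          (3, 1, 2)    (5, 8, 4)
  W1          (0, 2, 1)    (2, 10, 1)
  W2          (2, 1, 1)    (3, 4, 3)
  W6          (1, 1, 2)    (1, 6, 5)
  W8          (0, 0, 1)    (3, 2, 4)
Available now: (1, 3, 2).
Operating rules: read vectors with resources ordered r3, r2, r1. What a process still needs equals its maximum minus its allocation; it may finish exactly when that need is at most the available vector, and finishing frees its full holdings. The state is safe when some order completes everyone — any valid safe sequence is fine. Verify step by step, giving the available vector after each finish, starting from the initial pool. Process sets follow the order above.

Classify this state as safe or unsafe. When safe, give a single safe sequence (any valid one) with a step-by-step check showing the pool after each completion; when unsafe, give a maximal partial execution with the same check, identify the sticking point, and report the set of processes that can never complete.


The state is UNSAFE.
Key observation: W2, W8 can finish, but then (3, 4, 4) is all there is, and the blocked group's r2 demands exceed it.
The run W2, W8 cannot be extended any further. Verifying each step:
  pool = (1, 3, 2)
  W2 needs (1, 3, 2) <= (1, 3, 2) -> finishes; pool += (2, 1, 1) = (3, 4, 3)
  W8 needs (3, 2, 3) <= (3, 4, 3) -> finishes; pool += (0, 0, 1) = (3, 4, 4)
  blocked: W9 wants (6, 6, 4), pool (3, 4, 4) — not enough r3 and r2
  blocked: W7 wants (2, 7, 2), pool (3, 4, 4) — not enough r2
  blocked: W1 wants (2, 8, 0), pool (3, 4, 4) — not enough r2
  blocked: W6 wants (0, 5, 3), pool (3, 4, 4) — not enough r2
Processes that can never finish: W9, W7, W1 and W6.


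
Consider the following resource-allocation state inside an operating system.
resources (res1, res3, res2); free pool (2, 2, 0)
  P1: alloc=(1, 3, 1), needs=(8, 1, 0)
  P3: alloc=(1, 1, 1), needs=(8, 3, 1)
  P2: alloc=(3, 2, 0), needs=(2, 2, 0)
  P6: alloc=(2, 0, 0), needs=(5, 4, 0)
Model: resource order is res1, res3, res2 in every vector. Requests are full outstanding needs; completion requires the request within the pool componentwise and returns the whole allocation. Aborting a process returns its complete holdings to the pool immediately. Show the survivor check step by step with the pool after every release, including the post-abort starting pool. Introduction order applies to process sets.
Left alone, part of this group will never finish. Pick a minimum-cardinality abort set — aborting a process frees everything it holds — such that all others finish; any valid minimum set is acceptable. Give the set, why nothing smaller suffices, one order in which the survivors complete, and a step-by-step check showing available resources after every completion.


Abort P3.
Key observation: the deadlocked P1 becomes finishable only because P3 released (1, 1, 1); it completes at step 3 below.
Minimality: the empty abort set fails — the state is deadlocked as it stands.
Survivors finish in the order: P2, P6, P1. Step-by-step check (pool after the aborts first):
  pool = (3, 3, 1)
  P2: need (2, 2, 0) fits (3, 3, 1); releases (3, 2, 0), pool now (6, 5, 1)
  P6: need (5, 4, 0) fits (6, 5, 1); releases (2, 0, 0), pool now (8, 5, 1)
  P1: need (8, 1, 0) fits (8, 5, 1); releases (1, 3, 1), pool now (9, 8, 2)


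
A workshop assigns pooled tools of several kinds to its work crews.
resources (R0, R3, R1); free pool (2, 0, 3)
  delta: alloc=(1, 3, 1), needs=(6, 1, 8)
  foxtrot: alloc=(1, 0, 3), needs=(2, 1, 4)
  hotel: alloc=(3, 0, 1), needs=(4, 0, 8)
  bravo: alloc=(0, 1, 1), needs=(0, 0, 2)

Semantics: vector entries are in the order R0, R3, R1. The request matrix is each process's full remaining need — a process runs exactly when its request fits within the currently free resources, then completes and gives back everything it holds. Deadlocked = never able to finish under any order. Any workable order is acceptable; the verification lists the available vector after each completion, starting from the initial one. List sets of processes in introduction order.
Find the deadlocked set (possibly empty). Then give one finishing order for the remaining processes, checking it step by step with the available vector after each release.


The deadlocked set is delta and hotel.
Key observation: R0 is the bottleneck — with bravo, foxtrot done the pool holds (3, 1, 7), short of every remaining need.
One completion order for the rest: bravo, foxtrot. Verifying each step:
  pool = (2, 0, 3)
  bravo needs (0, 0, 2) <= (2, 0, 3) -> finishes; pool += (0, 1, 1) = (2, 1, 4)
  foxtrot needs (2, 1, 4) <= (2, 1, 4) -> finishes; pool += (1, 0, 3) = (3, 1, 7)
The stuck group stays short no matter what:
  delta cannot run: need (6, 1, 8) vs free (3, 1, 7) (insufficient R0 and R1)
  hotel cannot run: need (4, 0, 8) vs free (3, 1, 7) (insufficient R0 and R1)


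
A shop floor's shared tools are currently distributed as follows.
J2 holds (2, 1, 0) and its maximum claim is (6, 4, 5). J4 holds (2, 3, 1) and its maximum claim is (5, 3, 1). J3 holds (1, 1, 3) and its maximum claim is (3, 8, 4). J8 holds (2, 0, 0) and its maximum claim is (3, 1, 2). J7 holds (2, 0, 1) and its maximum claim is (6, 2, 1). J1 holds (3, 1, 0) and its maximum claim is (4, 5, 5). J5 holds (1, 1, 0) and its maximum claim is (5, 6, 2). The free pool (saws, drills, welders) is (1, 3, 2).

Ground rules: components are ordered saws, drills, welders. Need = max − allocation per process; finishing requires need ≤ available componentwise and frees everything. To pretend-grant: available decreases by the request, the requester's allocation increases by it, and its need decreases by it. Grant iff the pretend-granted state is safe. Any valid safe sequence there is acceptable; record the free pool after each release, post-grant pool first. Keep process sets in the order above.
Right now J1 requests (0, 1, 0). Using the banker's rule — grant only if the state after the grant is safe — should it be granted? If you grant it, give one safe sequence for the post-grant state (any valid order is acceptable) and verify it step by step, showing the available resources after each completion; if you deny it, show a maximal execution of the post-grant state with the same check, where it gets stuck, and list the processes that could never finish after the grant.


DENY — the pretend-granted state is unsafe.
Key observation: after J8, J4, J7, J5 the pool peaks at (8, 6, 4), and each blocked process is short somewhere: J2 on welders; J3 on drills; J1 on welders.
Pretend the grant happened; the run J8, J4, J7, J5 goes as far as possible. Step-by-step check:
  pool = (1, 2, 2)
  run J8 (needs (1, 1, 2), free (1, 2, 2)); after release of (2, 0, 0) the pool is (3, 2, 2)
  run J4 (needs (3, 0, 0), free (3, 2, 2)); after release of (2, 3, 1) the pool is (5, 5, 3)
  run J7 (needs (4, 2, 0), free (5, 5, 3)); after release of (2, 0, 1) the pool is (7, 5, 4)
  run J5 (needs (4, 5, 2), free (7, 5, 4)); after release of (1, 1, 0) the pool is (8, 6, 4)
  J2 cannot run: need (4, 3, 5) vs free (8, 6, 4) (insufficient welders)
  J3 cannot run: need (2, 7, 1) vs free (8, 6, 4) (insufficient drills)
  J1 cannot run: need (1, 3, 5) vs free (8, 6, 4) (insufficient welders)
Had the request been granted, J2, J3 and J1 could never finish.


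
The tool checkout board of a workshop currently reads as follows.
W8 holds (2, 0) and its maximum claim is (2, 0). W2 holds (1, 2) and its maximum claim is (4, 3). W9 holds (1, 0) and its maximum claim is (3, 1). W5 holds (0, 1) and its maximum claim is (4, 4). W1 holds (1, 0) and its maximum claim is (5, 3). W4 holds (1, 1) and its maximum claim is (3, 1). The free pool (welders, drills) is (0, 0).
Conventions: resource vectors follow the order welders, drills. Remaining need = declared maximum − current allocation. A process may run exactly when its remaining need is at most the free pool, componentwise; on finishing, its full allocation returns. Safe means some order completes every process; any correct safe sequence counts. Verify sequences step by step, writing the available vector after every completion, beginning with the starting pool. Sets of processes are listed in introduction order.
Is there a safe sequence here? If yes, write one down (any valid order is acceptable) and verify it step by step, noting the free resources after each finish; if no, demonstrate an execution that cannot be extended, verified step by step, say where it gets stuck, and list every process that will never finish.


SAFE, for example via the order W8, W4, W9, W2, W1, W5.
Key observation: the order's first zero-slack moment is W4 ((2, 0) needed, (2, 0) free — a requested resource with nothing to spare).
Step-by-step check:
  pool = (0, 0)
  run W8 (needs (0, 0), free (0, 0)); after release of (2, 0) the pool is (2, 0)
  run W4 (needs (2, 0), free (2, 0)); after release of (1, 1) the pool is (3, 1)
  run W9 (needs (2, 1), free (3, 1)); after release of (1, 0) the pool is (4, 1)
  run W2 (needs (3, 1), free (4, 1)); after release of (1, 2) the pool is (5, 3)
  run W1 (needs (4, 3), free (5, 3)); after release of (1, 0) the pool is (6, 3)
  run W5 (needs (4, 3), free (6, 3)); after release of (0, 1) the pool is (6, 4)


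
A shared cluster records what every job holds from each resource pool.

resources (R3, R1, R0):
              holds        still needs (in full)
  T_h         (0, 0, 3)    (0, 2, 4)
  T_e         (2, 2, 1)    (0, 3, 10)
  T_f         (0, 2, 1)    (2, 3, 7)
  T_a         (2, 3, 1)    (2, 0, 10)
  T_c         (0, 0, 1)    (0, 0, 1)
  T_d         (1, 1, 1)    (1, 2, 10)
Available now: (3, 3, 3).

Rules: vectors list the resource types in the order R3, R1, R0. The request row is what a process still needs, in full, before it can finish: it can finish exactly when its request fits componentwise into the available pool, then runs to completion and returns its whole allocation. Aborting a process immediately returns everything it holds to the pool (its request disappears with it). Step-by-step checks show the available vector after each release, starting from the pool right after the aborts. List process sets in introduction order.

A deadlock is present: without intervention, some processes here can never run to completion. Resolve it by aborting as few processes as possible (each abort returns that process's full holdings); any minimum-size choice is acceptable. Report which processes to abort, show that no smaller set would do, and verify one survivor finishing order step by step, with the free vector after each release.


Abort T_e and T_d.
Key observation: aborting T_e and T_d returns (3, 3, 2), and T_a — hopeless before — runs at step 4 with the returned capacity in the pool.
Why nothing smaller works — every single abort fails: T_h alone leaves T_e blocked (short on R0); T_e alone leaves T_a blocked (short on R0); T_f alone leaves T_e blocked (short on R0); T_a alone leaves T_e blocked (short on R0); T_c alone leaves T_e blocked (short on R0); T_d alone leaves T_e blocked (short on R0).
Survivors finish in the order: T_h, T_f, T_c, T_a. Check, step by step (pool after the aborts first):
  pool = (6, 6, 5)
  T_h needs (0, 2, 4) <= (6, 6, 5) -> finishes; pool += (0, 0, 3) = (6, 6, 8)
  T_f needs (2, 3, 7) <= (6, 6, 8) -> finishes; pool += (0, 2, 1) = (6, 8, 9)
  T_c needs (0, 0, 1) <= (6, 8, 9) -> finishes; pool += (0, 0, 1) = (6, 8, 10)
  T_a needs (2, 0, 10) <= (6, 8, 10) -> finishes; pool += (2, 3, 1) = (8, 11, 11)


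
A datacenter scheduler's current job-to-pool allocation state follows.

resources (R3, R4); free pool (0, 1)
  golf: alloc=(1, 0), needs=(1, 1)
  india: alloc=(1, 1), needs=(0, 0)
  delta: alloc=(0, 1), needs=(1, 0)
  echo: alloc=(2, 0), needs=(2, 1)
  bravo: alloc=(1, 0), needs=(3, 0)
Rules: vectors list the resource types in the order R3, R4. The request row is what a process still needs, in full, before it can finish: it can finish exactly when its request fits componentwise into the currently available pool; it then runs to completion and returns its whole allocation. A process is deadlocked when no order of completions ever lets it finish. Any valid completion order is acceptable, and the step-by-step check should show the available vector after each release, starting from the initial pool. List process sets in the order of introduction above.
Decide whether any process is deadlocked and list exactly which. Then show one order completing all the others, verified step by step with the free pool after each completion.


Nothing here is deadlocked.
Key observation: there is always a runnable process — india first — so the state unwinds completely.
The rest can finish in the order india, golf, echo, delta, bravo. Step-by-step check:
  pool = (0, 1)
  india needs (0, 0) <= (0, 1) -> finishes; pool += (1, 1) = (1, 2)
  golf needs (1, 1) <= (1, 2) -> finishes; pool += (1, 0) = (2, 2)
  echo needs (2, 1) <= (2, 2) -> finishes; pool += (2, 0) = (4, 2)
  delta needs (1, 0) <= (4, 2) -> finishes; pool += (0, 1) = (4, 3)
  bravo needs (3, 0) <= (4, 3) -> finishes; pool += (1, 0) = (5, 3)


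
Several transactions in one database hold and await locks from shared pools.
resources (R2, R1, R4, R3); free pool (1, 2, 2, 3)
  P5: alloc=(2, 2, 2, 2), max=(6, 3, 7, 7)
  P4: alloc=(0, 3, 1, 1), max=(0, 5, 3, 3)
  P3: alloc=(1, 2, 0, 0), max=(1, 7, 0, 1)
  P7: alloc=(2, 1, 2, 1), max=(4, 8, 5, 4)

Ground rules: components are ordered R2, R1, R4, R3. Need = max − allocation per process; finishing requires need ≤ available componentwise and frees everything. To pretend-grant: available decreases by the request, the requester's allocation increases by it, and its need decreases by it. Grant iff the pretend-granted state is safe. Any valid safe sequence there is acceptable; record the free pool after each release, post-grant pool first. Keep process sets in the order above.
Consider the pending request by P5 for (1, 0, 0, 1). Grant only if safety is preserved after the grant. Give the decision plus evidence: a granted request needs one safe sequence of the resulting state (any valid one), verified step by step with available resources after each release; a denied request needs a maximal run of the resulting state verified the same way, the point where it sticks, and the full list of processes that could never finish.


DENY: after the grant no complete ordering would exist.
Key observation: P4, P3 can finish, but then (1, 7, 3, 3) is all there is, and the blocked group's R2 demands exceed it.
On the post-grant state, P4, P3 is a maximal run — nothing extends it. Walking it through:
  pool = (0, 2, 2, 2)
  P4 needs (0, 2, 2, 2) <= (0, 2, 2, 2) -> finishes; pool += (0, 3, 1, 1) = (0, 5, 3, 3)
  P3 needs (0, 5, 0, 1) <= (0, 5, 3, 3) -> finishes; pool += (1, 2, 0, 0) = (1, 7, 3, 3)
  P5 cannot run: need (3, 1, 5, 4) vs free (1, 7, 3, 3) (insufficient R2, R4 and R3)
  P7 cannot run: need (2, 7, 3, 3) vs free (1, 7, 3, 3) (insufficient R2)
Had the request been granted, P5 and P7 could never finish.


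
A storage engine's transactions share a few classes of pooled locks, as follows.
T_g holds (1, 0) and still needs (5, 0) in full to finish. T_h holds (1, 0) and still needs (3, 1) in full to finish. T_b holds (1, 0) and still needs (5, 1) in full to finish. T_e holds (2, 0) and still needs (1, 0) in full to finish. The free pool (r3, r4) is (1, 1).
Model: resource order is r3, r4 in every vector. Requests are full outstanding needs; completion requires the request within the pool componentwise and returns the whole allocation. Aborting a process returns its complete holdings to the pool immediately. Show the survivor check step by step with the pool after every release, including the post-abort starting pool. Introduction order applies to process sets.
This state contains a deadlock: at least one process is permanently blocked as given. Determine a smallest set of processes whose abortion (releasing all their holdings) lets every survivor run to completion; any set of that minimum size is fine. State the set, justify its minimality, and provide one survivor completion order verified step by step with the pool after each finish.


The answer: abort T_b.
Key observation: before aborting T_b, T_g was permanently blocked — no order could ever run it; afterwards it completes at step 3.
Minimality: the empty abort set fails — the state is deadlocked as it stands.
Survivors finish in the order: T_e, T_h, T_g. Check, step by step (pool after the aborts first):
  pool = (2, 1)
  run T_e (needs (1, 0), free (2, 1)); after release of (2, 0) the pool is (4, 1)
  run T_h (needs (3, 1), free (4, 1)); after release of (1, 0) the pool is (5, 1)
  run T_g (needs (5, 0), free (5, 1)); after release of (1, 0) the pool is (6, 1)


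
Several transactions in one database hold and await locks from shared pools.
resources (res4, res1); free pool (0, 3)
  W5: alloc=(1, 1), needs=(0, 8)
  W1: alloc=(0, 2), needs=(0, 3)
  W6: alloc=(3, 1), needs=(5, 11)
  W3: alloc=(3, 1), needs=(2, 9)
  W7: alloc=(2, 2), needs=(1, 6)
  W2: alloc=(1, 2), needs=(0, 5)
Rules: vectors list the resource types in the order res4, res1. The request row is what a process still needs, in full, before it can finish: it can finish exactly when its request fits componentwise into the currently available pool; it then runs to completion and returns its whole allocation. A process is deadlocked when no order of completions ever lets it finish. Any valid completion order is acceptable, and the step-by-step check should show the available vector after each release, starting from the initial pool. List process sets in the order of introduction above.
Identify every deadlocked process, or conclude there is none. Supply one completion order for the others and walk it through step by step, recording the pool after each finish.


No process is deadlocked.
Key observation: no deadlock: W1 fits now, and the freed resources carry the rest through.
The rest can finish in the order W1, W2, W7, W3, W5, W6. Check, step by step:
  pool = (0, 3)
  run W1 (needs (0, 3), free (0, 3)); after release of (0, 2) the pool is (0, 5)
  run W2 (needs (0, 5), free (0, 5)); after release of (1, 2) the pool is (1, 7)
  run W7 (needs (1, 6), free (1, 7)); after release of (2, 2) the pool is (3, 9)
  run W3 (needs (2, 9), free (3, 9)); after release of (3, 1) the pool is (6, 10)
  run W5 (needs (0, 8), free (6, 10)); after release of (1, 1) the pool is (7, 11)
  run W6 (needs (5, 11), free (7, 11)); after release of (3, 1) the pool is (10, 12)
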